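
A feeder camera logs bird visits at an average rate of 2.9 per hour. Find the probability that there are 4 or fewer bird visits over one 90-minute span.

0.5608

Over the interval, μ = 2.9 × 1.5 = 4.35 (a 90-minute span = 1.5 hours).
P(N ≤ 4) = Σ_{j=0}^{4} e^(−μ) μ^j/j! ≈ 0.5608.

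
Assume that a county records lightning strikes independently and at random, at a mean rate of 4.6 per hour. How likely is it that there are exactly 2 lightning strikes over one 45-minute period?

0.1889

Over the interval, μ = 4.6 × 0.75 = 3.45 (a 45-minute period = 0.75 hours).
P(N = 2) = e^(−μ) μ^2/2! = e^(−3.45) · 3.45^2/2 ≈ 0.1889.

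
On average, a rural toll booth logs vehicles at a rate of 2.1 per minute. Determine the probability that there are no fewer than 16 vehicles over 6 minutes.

0.2022

Over the interval, μ = 2.1 × 6 = 12.6 (6 minutes).
P(N ≥ 16) = 1 − P(N ≤ 15) = 1 − Σ_{j=0}^{15} e^(−μ) μ^j/j! ≈ 0.2022.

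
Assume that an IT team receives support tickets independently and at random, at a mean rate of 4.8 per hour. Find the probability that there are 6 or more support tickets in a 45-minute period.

0.1559

Over the interval, μ = 4.8 × 0.75 = 3.6 (a 45-minute period = 0.75 hours).
P(N ≥ 6) = 1 − P(N ≤ 5) = 1 − Σ_{j=0}^{5} e^(−μ) μ^j/j! ≈ 0.1559.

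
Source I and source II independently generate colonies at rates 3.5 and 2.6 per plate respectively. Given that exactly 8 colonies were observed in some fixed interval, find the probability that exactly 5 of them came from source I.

0.2697

Given the total, each event is independently from source I with probability p = λ_I/(λ_I+λ_II) = 3.5/6.1 ≈ 0.5738.
So K ~ Binomial(8, 3.5/6.1): P(K = 5) = C(8,5) · (3.5/6.1)^5 · (2.6/6.1)^3 ≈ 0.2697.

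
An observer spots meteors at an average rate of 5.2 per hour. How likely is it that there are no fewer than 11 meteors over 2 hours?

Over the interval, μ = 5.2 × 2 = 10.4 (2 hours).
P(N ≥ 11) = 1 − P(N ≤ 10) = 1 − Σ_{j=0}^{10} e^(−μ) μ^j/j! ≈ 0.4669.

0.4669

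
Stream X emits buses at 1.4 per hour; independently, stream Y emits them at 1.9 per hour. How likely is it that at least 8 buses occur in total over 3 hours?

0.7706

Independent Poisson processes superpose: combined rate λ = 1.4 + 1.9 = 3.3 per hour.
Over the interval, μ = 3.3 × 3 = 9.9 (3 hours).
P(N ≥ 8) = 1 − P(N ≤ 7) ≈ 0.7706.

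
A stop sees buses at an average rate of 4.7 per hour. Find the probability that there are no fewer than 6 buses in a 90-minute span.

Over the interval, μ = 4.7 × 1.5 = 7.05 (a 90-minute span = 1.5 hours).
P(N ≥ 6) = 1 − P(N ≤ 5) = 1 − Σ_{j=0}^{5} e^(−μ) μ^j/j! ≈ 0.7056.

0.7056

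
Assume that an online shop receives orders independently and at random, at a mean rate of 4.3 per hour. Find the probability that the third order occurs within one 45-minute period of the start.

0.6253

Over the interval, μ = 4.3 × 0.75 = 3.225 (a 45-minute period = 0.75 hours).
The third arrival falls in the interval iff at least 3 events occur there: P(S_3 ≤ t) = P(N ≥ 3) = 1 − P(N ≤ 2) ≈ 0.6253.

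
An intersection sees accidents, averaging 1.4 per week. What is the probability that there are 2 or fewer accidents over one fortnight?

0.4695

Over the interval, μ = 1.4 × 2 = 2.8 (a fortnight = 2 weeks).
P(N ≤ 2) = Σ_{j=0}^{2} e^(−μ) μ^j/j! ≈ 0.4695.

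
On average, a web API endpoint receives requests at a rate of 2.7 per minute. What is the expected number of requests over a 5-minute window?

E[N] = λt = 2.7 × 5 = 13.5 (a 5-minute window = 5 minutes).

13.5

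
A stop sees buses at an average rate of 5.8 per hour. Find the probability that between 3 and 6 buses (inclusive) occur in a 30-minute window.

Over the interval, μ = 5.8 × 0.5 = 2.9 (a 30-minute window = 0.5 hours).
P(3 ≤ N ≤ 6) = Σ_{j=3}^{6} e^(−2.9) · 2.9^j/j! ≈ 0.5253.

0.5253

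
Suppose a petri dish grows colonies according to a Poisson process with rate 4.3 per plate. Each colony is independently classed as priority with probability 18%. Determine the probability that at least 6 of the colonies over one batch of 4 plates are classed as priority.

Thinning: the colonies that are classed as priority themselves form a Poisson process with rate 0.18 × 4.3 = 0.774 per plate.
Over the interval, μ = 0.774 × 4 = 3.096 (a batch of 4 plates = 4 plates).
P(N ≥ 6) = 1 − P(N ≤ 5) ≈ 0.0939.

0.0939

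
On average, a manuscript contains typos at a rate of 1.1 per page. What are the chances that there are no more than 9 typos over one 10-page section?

Over the interval, μ = 1.1 × 10 = 11 (a 10-page section = 10 pages).
P(N ≤ 9) = Σ_{j=0}^{9} e^(−μ) μ^j/j! ≈ 0.3405.

0.3405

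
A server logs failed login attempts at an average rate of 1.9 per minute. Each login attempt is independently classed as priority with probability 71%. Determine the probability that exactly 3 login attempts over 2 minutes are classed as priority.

Thinning: the login attempts that are classed as priority themselves form a Poisson process with rate 0.71 × 1.9 = 1.349 per minute.
Over the interval, μ = 1.349 × 2 = 2.698 (2 minutes).
P(N = 3) = e^(−2.698) · 2.698^3/3! ≈ 0.2204.

0.2204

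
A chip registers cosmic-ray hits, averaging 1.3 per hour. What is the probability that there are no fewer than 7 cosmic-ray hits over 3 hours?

0.1005

Over the interval, μ = 1.3 × 3 = 3.9 (3 hours).
P(N ≥ 7) = 1 − P(N ≤ 6) = 1 − Σ_{j=0}^{6} e^(−μ) μ^j/j! ≈ 0.1005.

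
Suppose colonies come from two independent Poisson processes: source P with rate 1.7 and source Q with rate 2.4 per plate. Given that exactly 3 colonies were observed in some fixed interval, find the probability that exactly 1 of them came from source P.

Given the total, each event is independently from source P with probability p = λ_P/(λ_P+λ_Q) = 1.7/4.1 ≈ 0.4146.
So K ~ Binomial(3, 1.7/4.1): P(K = 1) = C(3,1) · (1.7/4.1)^1 · (2.4/4.1)^2 ≈ 0.4262.

0.4262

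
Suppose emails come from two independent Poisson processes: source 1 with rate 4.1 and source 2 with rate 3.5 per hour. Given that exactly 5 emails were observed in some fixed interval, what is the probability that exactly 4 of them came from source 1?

0.1950

Given the total, each event is independently from source 1 with probability p = λ_1/(λ_1+λ_2) = 4.1/7.6 ≈ 0.5395.
So K ~ Binomial(5, 4.1/7.6): P(K = 4) = C(5,4) · (4.1/7.6)^4 · (3.5/7.6)^1 ≈ 0.1950.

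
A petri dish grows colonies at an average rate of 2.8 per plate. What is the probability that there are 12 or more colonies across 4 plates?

0.4446

Over the interval, μ = 2.8 × 4 = 11.2 (4 plates).
P(N ≥ 12) = 1 − P(N ≤ 11) = 1 − Σ_{j=0}^{11} e^(−μ) μ^j/j! ≈ 0.4446.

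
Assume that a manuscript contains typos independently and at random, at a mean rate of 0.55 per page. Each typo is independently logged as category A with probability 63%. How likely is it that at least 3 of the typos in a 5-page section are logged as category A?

0.2514

Thinning: the typos that are logged as category A themselves form a Poisson process with rate 0.63 × 0.55 = 0.3465 per page.
Over the interval, μ = 0.3465 × 5 = 1.7325 (a 5-page section = 5 pages).
P(N ≥ 3) = 1 − P(N ≤ 2) ≈ 0.2514.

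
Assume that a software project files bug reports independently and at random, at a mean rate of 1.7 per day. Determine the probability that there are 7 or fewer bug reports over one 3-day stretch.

Over the interval, μ = 1.7 × 3 = 5.1 (a 3-day stretch = 3 days).
P(N ≤ 7) = Σ_{j=0}^{7} e^(−μ) μ^j/j! ≈ 0.8560.

0.8560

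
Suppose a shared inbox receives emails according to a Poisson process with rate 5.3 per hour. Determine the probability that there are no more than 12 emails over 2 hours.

Over the interval, μ = 5.3 × 2 = 10.6 (2 hours).
P(N ≤ 12) = Σ_{j=0}^{12} e^(−μ) μ^j/j! ≈ 0.7316.

0.7316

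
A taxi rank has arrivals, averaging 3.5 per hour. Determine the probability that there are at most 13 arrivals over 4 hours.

0.4644

Over the interval, μ = 3.5 × 4 = 14 (4 hours).
P(N ≤ 13) = Σ_{j=0}^{13} e^(−μ) μ^j/j! ≈ 0.4644.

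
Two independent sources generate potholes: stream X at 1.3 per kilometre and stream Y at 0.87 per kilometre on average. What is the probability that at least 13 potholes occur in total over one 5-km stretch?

0.2950

Independent Poisson processes superpose: combined rate λ = 1.3 + 0.87 = 2.17 per kilometre.
Over the interval, μ = 2.17 × 5 = 10.85 (a 5-km stretch = 5 kilometres).
P(N ≥ 13) = 1 − P(N ≤ 12) ≈ 0.2950.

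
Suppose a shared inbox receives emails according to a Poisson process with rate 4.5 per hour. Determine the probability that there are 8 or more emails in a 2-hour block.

Over the interval, μ = 4.5 × 2 = 9 (a 2-hour block = 2 hours).
P(N ≥ 8) = 1 − P(N ≤ 7) = 1 − Σ_{j=0}^{7} e^(−μ) μ^j/j! ≈ 0.6761.

0.6761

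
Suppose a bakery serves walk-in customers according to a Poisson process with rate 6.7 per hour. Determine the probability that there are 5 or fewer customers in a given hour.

0.3406

With mean μ = 6.7 per hour,
P(N ≤ 5) = Σ_{j=0}^{5} e^(−μ) μ^j/j! ≈ 0.3406.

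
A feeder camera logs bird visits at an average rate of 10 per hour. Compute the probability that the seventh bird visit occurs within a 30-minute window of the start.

0.2378

Over the interval, μ = 10 × 0.5 = 5 (a 30-minute window = 0.5 hours).
The seventh arrival falls in the interval iff at least 7 events occur there: P(S_7 ≤ t) = P(N ≥ 7) = 1 − P(N ≤ 6) ≈ 0.2378.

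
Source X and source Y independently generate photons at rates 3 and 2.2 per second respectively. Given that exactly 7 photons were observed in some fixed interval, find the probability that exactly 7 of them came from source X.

0.0213

Given the total, each event is independently from source X with probability p = λ_X/(λ_X+λ_Y) = 3/5.2 ≈ 0.5769.
So K ~ Binomial(7, 3/5.2): P(K = 7) = C(7,7) · (3/5.2)^7 · (2.2/5.2)^0 ≈ 0.0213.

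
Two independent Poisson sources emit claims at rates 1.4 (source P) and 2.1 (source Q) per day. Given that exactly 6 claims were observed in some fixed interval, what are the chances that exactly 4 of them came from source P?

Given the total, each event is independently from source P with probability p = λ_P/(λ_P+λ_Q) = 1.4/3.5 = 0.4000.
So K ~ Binomial(6, 1.4/3.5): P(K = 4) = C(6,4) · (1.4/3.5)^4 · (2.1/3.5)^2 ≈ 0.1382.

0.1382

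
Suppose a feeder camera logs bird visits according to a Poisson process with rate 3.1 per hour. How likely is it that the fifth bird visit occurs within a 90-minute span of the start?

0.4961

Over the interval, μ = 3.1 × 1.5 = 4.65 (a 90-minute span = 1.5 hours).
The fifth arrival falls in the interval iff at least 5 events occur there: P(S_5 ≤ t) = P(N ≥ 5) = 1 − P(N ≤ 4) ≈ 0.4961.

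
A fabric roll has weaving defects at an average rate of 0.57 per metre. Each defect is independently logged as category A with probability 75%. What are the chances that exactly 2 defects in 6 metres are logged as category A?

0.2530

Thinning: the defects that are logged as category A themselves form a Poisson process with rate 0.75 × 0.57 = 0.4275 per metre.
Over the interval, μ = 0.4275 × 6 = 2.565 (6 metres).
P(N = 2) = e^(−2.565) · 2.565^2/2! ≈ 0.2530.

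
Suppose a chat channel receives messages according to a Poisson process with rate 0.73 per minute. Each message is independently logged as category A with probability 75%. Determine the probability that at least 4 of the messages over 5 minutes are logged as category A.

Thinning: the messages that are logged as category A themselves form a Poisson process with rate 0.75 × 0.73 = 0.5475 per minute.
Over the interval, μ = 0.5475 × 5 = 2.7375 (5 minutes).
P(N ≥ 4) = 1 − P(N ≤ 3) ≈ 0.2942.

0.2942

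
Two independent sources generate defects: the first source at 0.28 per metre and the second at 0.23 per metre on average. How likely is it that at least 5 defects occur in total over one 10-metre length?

0.5769

Independent Poisson processes superpose: combined rate λ = 0.28 + 0.23 = 0.51 per metre.
Over the interval, μ = 0.51 × 10 = 5.1 (a 10-metre length = 10 metres).
P(N ≥ 5) = 1 − P(N ≤ 4) ≈ 0.5769.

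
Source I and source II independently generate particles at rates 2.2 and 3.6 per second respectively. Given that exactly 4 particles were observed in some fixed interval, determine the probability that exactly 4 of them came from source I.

Given the total, each event is independently from source I with probability p = λ_I/(λ_I+λ_II) = 2.2/5.8 ≈ 0.3793.
So K ~ Binomial(4, 2.2/5.8): P(K = 4) = C(4,4) · (2.2/5.8)^4 · (3.6/5.8)^0 ≈ 0.0207.

0.0207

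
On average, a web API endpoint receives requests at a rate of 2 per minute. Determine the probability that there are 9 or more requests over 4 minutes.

Over the interval, μ = 2 × 4 = 8 (4 minutes).
P(N ≥ 9) = 1 − P(N ≤ 8) = 1 − Σ_{j=0}^{8} e^(−μ) μ^j/j! ≈ 0.4075.

0.4075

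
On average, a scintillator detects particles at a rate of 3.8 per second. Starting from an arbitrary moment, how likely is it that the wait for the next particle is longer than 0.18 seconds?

0.5046

The wait for the next event is exponential with rate λ = 3.8 per second.
P(T > 0.18) = e^(−λt) = e^(−3.8 × 0.18) = e^(−0.684) ≈ 0.5046.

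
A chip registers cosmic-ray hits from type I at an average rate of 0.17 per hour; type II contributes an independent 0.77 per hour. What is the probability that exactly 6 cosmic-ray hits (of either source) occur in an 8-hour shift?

0.1362

Independent Poisson processes superpose: combined rate λ = 0.17 + 0.77 = 0.94 per hour.
Over the interval, μ = 0.94 × 8 = 7.52 (an 8-hour shift = 8 hours).
P(N = 6) = e^(−7.52) · 7.52^6/6! ≈ 0.1362.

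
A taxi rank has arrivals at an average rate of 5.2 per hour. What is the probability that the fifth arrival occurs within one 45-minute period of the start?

0.3516

Over the interval, μ = 5.2 × 0.75 = 3.9 (a 45-minute period = 0.75 hours).
The fifth arrival falls in the interval iff at least 5 events occur there: P(S_5 ≤ t) = P(N ≥ 5) = 1 − P(N ≤ 4) ≈ 0.3516.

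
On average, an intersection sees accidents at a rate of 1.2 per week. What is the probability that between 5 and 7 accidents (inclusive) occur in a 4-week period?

Over the interval, μ = 1.2 × 4 = 4.8 (a 4-week period = 4 weeks).
P(5 ≤ N ≤ 7) = Σ_{j=5}^{7} e^(−4.8) · 4.8^j/j! ≈ 0.4104.

0.4104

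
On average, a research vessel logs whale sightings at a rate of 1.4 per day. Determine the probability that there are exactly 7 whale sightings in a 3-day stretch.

0.0686

Over the interval, μ = 1.4 × 3 = 4.2 (a 3-day stretch = 3 days).
P(N = 7) = e^(−μ) μ^7/7! = e^(−4.2) · 4.2^7/5040 ≈ 0.0686.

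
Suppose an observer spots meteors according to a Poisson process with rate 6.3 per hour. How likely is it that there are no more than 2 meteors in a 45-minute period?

0.1498

Over the interval, μ = 6.3 × 0.75 = 4.725 (a 45-minute period = 0.75 hours).
P(N ≤ 2) = Σ_{j=0}^{2} e^(−μ) μ^j/j! ≈ 0.1498.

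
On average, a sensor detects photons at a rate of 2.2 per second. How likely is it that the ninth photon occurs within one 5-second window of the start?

Over the interval, μ = 2.2 × 5 = 11 (a 5-second window = 5 seconds).
The ninth arrival falls in the interval iff at least 9 events occur there: P(S_9 ≤ t) = P(N ≥ 9) = 1 − P(N ≤ 8) ≈ 0.7680.

0.7680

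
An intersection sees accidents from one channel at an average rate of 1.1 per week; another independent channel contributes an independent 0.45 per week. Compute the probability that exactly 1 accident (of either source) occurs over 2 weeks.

Independent Poisson processes superpose: combined rate λ = 1.1 + 0.45 = 1.55 per week.
Over the interval, μ = 1.55 × 2 = 3.1 (2 weeks).
P(N = 1) = e^(−3.1) · 3.1^1/1! ≈ 0.1397.

0.1397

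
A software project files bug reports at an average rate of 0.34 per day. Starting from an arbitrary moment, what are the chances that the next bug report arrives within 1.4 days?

0.3787

Inter-arrival times are exponential with rate λ = 0.34 per day.
P(T ≤ 1.4) = 1 − e^(−λt) = 1 − e^(−0.34 × 1.4) = 1 − e^(−0.476) ≈ 0.3787.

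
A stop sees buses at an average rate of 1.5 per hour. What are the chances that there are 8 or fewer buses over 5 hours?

0.6620

Over the interval, μ = 1.5 × 5 = 7.5 (5 hours).
P(N ≤ 8) = Σ_{j=0}^{8} e^(−μ) μ^j/j! ≈ 0.6620.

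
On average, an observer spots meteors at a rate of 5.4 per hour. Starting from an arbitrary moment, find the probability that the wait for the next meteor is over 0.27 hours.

0.2327

The wait for the next event is exponential with rate λ = 5.4 per hour.
P(T > 0.27) = e^(−λt) = e^(−5.4 × 0.27) = e^(−1.458) ≈ 0.2327.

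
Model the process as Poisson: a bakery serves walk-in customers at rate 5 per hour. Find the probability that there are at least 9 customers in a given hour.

0.0681

With mean μ = 5 per hour,
P(N ≥ 9) = 1 − P(N ≤ 8) = 1 − Σ_{j=0}^{8} e^(−μ) μ^j/j! ≈ 0.0681.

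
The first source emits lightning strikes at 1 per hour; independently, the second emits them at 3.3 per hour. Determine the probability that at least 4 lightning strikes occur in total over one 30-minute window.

0.1709

Independent Poisson processes superpose: combined rate λ = 1 + 3.3 = 4.3 per hour.
Over the interval, μ = 4.3 × 0.5 = 2.15 (a 30-minute window = 0.5 hours).
P(N ≥ 4) = 1 − P(N ≤ 3) ≈ 0.1709.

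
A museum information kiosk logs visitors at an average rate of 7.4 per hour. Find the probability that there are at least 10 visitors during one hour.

With mean μ = 7.4 per hour,
P(N ≥ 10) = 1 − P(N ≤ 9) = 1 − Σ_{j=0}^{9} e^(−μ) μ^j/j! ≈ 0.2123.

0.2123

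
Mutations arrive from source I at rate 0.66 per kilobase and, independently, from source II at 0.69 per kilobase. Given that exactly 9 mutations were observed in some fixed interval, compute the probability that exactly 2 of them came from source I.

Given the total, each event is independently from source I with probability p = λ_I/(λ_I+λ_II) = 0.66/1.35 ≈ 0.4889.
So K ~ Binomial(9, 0.66/1.35): P(K = 2) = C(9,2) · (0.66/1.35)^2 · (0.69/1.35)^7 ≈ 0.0784.

0.0784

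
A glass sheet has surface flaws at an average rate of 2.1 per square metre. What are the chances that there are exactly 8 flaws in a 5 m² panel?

Over the interval, μ = 2.1 × 5 = 10.5 (a 5 m² panel = 5 square metres).
P(N = 8) = e^(−μ) μ^8/8! = e^(−10.5) · 10.5^8/40320 ≈ 0.1009.

0.1009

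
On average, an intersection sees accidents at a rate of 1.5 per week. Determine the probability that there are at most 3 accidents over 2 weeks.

Over the interval, μ = 1.5 × 2 = 3 (2 weeks).
P(N ≤ 3) = Σ_{j=0}^{3} e^(−μ) μ^j/j! ≈ 0.6472.

0.6472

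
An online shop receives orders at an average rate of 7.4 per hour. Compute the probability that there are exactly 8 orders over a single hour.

With mean μ = 7.4 per hour,
P(N = 8) = e^(−μ) μ^8/8! = e^(−7.4) · 7.4^8/40320 ≈ 0.1363.

0.1363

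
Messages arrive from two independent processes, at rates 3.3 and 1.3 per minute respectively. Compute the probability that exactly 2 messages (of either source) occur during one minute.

Independent Poisson processes superpose: combined rate λ = 3.3 + 1.3 = 4.6 per minute.
So μ = 4.6.
P(N = 2) = e^(−4.6) · 4.6^2/2! ≈ 0.1063.

0.1063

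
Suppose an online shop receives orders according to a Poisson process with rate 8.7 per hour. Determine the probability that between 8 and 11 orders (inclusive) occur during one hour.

With mean μ = 8.7 per hour,
P(8 ≤ N ≤ 11) = Σ_{j=8}^{11} e^(−8.7) · 8.7^j/j! ≈ 0.4709.

0.4709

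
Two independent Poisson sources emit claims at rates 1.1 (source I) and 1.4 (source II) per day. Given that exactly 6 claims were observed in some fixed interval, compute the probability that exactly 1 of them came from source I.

0.1454

Given the total, each event is independently from source I with probability p = λ_I/(λ_I+λ_II) = 1.1/2.5 = 0.4400.
So K ~ Binomial(6, 1.1/2.5): P(K = 1) = C(6,1) · (1.1/2.5)^1 · (1.4/2.5)^5 ≈ 0.1454.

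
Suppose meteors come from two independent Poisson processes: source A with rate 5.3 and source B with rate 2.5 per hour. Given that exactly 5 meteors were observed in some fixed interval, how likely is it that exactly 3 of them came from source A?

Given the total, each event is independently from source A with probability p = λ_A/(λ_A+λ_B) = 5.3/7.8 ≈ 0.6795.
So K ~ Binomial(5, 5.3/7.8): P(K = 3) = C(5,3) · (5.3/7.8)^3 · (2.5/7.8)^2 ≈ 0.3223.

0.3223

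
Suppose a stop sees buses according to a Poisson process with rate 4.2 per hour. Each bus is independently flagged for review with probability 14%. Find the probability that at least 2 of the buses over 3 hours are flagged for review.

Thinning: the buses that are flagged for review themselves form a Poisson process with rate 0.14 × 4.2 = 0.588 per hour.
Over the interval, μ = 0.588 × 3 = 1.764 (3 hours).
P(N ≥ 2) = 1 − P(N ≤ 1) ≈ 0.5264.

0.5264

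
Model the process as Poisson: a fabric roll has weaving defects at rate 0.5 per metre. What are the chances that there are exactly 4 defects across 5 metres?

0.1336

Over the interval, μ = 0.5 × 5 = 2.5 (5 metres).
P(N = 4) = e^(−μ) μ^4/4! = e^(−2.5) · 2.5^4/24 ≈ 0.1336.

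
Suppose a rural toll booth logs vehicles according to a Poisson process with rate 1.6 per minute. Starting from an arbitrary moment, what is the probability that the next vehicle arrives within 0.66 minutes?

Inter-arrival times are exponential with rate λ = 1.6 per minute.
P(T ≤ 0.66) = 1 − e^(−λt) = 1 − e^(−1.6 × 0.66) = 1 − e^(−1.056) ≈ 0.6522.

0.6522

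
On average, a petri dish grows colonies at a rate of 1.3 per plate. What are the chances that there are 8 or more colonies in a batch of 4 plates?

0.1551

Over the interval, μ = 1.3 × 4 = 5.2 (a batch of 4 plates = 4 plates).
P(N ≥ 8) = 1 − P(N ≤ 7) = 1 − Σ_{j=0}^{7} e^(−μ) μ^j/j! ≈ 0.1551.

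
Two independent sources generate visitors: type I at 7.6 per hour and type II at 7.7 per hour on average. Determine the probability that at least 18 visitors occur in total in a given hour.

0.2770

Independent Poisson processes superpose: combined rate λ = 7.6 + 7.7 = 15.3 per hour.
So μ = 15.3.
P(N ≥ 18) = 1 − P(N ≤ 17) ≈ 0.2770.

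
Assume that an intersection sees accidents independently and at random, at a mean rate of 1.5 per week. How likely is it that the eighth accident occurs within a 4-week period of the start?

Over the interval, μ = 1.5 × 4 = 6 (a 4-week period = 4 weeks).
The eighth arrival falls in the interval iff at least 8 events occur there: P(S_8 ≤ t) = P(N ≥ 8) = 1 − P(N ≤ 7) ≈ 0.2560.

0.2560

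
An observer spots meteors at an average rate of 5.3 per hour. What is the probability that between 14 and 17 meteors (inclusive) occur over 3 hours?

Over the interval, μ = 5.3 × 3 = 15.9 (3 hours).
P(14 ≤ N ≤ 17) = Σ_{j=14}^{17} e^(−15.9) · 15.9^j/j! ≈ 0.3859.

0.3859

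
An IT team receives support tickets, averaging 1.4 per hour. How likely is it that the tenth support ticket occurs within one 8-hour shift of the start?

Over the interval, μ = 1.4 × 8 = 11.2 (an 8-hour shift = 8 hours).
The tenth arrival falls in the interval iff at least 10 events occur there: P(S_10 ≤ t) = P(N ≥ 10) = 1 − P(N ≤ 9) ≈ 0.6808.

0.6808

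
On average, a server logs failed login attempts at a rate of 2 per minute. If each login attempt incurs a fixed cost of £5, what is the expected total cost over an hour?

£600

E[N] = 2 × 60 = 120 (an hour = 60 minutes); E[cost] = 120 × £5 = £600.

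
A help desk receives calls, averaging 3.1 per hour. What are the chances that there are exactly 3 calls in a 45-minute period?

Over the interval, μ = 3.1 × 0.75 = 2.325 (a 45-minute period = 0.75 hours).
P(N = 3) = e^(−μ) μ^3/3! = e^(−2.325) · 2.325^3/6 ≈ 0.2048.

0.2048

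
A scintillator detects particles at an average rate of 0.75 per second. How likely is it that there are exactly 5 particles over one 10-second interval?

Over the interval, μ = 0.75 × 10 = 7.5 (a 10-second interval = 10 seconds).
P(N = 5) = e^(−μ) μ^5/5! = e^(−7.5) · 7.5^5/120 ≈ 0.1094.

0.1094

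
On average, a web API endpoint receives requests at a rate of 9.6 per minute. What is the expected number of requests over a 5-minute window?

48

E[N] = λt = 9.6 × 5 = 48 (a 5-minute window = 5 minutes).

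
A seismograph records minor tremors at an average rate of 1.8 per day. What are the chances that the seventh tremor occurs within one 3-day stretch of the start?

0.2983

Over the interval, μ = 1.8 × 3 = 5.4 (a 3-day stretch = 3 days).
The seventh arrival falls in the interval iff at least 7 events occur there: P(S_7 ≤ t) = P(N ≥ 7) = 1 − P(N ≤ 6) ≈ 0.2983.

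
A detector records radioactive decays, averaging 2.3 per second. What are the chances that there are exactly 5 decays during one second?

0.0538

With mean μ = 2.3 per second,
P(N = 5) = e^(−μ) μ^5/5! = e^(−2.3) · 2.3^5/120 ≈ 0.0538.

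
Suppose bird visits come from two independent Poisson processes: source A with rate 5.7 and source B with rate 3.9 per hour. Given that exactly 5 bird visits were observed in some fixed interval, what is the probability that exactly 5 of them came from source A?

Given the total, each event is independently from source A with probability p = λ_A/(λ_A+λ_B) = 5.7/9.6 ≈ 0.5938.
So K ~ Binomial(5, 5.7/9.6): P(K = 5) = C(5,5) · (5.7/9.6)^5 · (3.9/9.6)^0 ≈ 0.0738.

0.0738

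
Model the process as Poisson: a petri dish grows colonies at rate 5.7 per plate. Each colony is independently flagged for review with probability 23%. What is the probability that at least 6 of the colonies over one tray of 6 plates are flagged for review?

Thinning: the colonies that are flagged for review themselves form a Poisson process with rate 0.23 × 5.7 = 1.311 per plate.
Over the interval, μ = 1.311 × 6 = 7.866 (a tray of 6 plates = 6 plates).
P(N ≥ 6) = 1 − P(N ≤ 5) ≈ 0.7962.

0.7962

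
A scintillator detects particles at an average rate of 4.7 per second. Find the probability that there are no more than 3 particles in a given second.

0.3097

With mean μ = 4.7 per second,
P(N ≤ 3) = Σ_{j=0}^{3} e^(−μ) μ^j/j! ≈ 0.3097.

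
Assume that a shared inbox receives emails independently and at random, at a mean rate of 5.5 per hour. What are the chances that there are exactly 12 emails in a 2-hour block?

0.1094

Over the interval, μ = 5.5 × 2 = 11 (a 2-hour block = 2 hours).
P(N = 12) = e^(−μ) μ^12/12! = e^(−11) · 11^12/479001600 ≈ 0.1094.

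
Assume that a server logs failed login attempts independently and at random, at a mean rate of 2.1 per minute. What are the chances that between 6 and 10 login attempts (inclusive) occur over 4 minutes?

Over the interval, μ = 2.1 × 4 = 8.4 (4 minutes).
P(6 ≤ N ≤ 10) = Σ_{j=6}^{10} e^(−8.4) · 8.4^j/j! ≈ 0.6170.

0.6170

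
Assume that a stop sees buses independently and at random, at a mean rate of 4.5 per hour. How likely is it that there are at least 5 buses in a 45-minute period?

Over the interval, μ = 4.5 × 0.75 = 3.375 (a 45-minute period = 0.75 hours).
P(N ≥ 5) = 1 − P(N ≤ 4) = 1 − Σ_{j=0}^{4} e^(−μ) μ^j/j! ≈ 0.2512.

0.2512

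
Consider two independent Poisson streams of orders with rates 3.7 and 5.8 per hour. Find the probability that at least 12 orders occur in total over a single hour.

Independent Poisson processes superpose: combined rate λ = 3.7 + 5.8 = 9.5 per hour.
So μ = 9.5.
P(N ≥ 12) = 1 − P(N ≤ 11) ≈ 0.2480.

0.2480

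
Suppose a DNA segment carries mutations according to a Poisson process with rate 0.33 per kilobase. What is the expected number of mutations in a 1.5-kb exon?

E[N] = λt = 0.33 × 1.5 = 0.495 (a 1.5-kb exon = 1.5 kilobases).

0.495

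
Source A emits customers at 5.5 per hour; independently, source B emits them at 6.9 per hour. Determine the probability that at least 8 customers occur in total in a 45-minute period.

0.7100

Independent Poisson processes superpose: combined rate λ = 5.5 + 6.9 = 12.4 per hour.
Over the interval, μ = 12.4 × 0.75 = 9.3 (a 45-minute period = 0.75 hours).
P(N ≥ 8) = 1 − P(N ≤ 7) ≈ 0.7100.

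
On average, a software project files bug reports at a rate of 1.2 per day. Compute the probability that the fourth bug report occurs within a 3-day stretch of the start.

0.4848

Over the interval, μ = 1.2 × 3 = 3.6 (a 3-day stretch = 3 days).
The fourth arrival falls in the interval iff at least 4 events occur there: P(S_4 ≤ t) = P(N ≥ 4) = 1 − P(N ≤ 3) ≈ 0.4848.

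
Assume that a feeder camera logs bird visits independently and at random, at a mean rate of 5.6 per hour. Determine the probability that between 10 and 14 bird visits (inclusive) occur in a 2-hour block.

0.5199

Over the interval, μ = 5.6 × 2 = 11.2 (a 2-hour block = 2 hours).
P(10 ≤ N ≤ 14) = Σ_{j=10}^{14} e^(−11.2) · 11.2^j/j! ≈ 0.5199.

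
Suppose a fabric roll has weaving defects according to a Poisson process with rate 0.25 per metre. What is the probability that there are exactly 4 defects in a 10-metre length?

0.1336

Over the interval, μ = 0.25 × 10 = 2.5 (a 10-metre length = 10 metres).
P(N = 4) = e^(−μ) μ^4/4! = e^(−2.5) · 2.5^4/24 ≈ 0.1336.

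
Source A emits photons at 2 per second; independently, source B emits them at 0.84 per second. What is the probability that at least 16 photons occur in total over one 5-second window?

Independent Poisson processes superpose: combined rate λ = 2 + 0.84 = 2.84 per second.
Over the interval, μ = 2.84 × 5 = 14.2 (a 5-second window = 5 seconds).
P(N ≥ 16) = 1 − P(N ≤ 15) ≈ 0.3506.

0.3506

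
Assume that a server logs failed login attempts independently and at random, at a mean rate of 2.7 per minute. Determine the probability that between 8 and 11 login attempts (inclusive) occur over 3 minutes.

Over the interval, μ = 2.7 × 3 = 8.1 (3 minutes).
P(8 ≤ N ≤ 11) = Σ_{j=8}^{11} e^(−8.1) · 8.1^j/j! ≈ 0.4416.

0.4416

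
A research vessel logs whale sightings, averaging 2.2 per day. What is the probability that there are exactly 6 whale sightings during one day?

With mean μ = 2.2 per day,
P(N = 6) = e^(−μ) μ^6/6! = e^(−2.2) · 2.2^6/720 ≈ 0.0174.

0.0174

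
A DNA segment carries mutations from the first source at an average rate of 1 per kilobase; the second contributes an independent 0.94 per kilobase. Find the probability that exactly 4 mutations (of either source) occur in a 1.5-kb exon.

Independent Poisson processes superpose: combined rate λ = 1 + 0.94 = 1.94 per kilobase.
Over the interval, μ = 1.94 × 1.5 = 2.91 (a 1.5-kb exon = 1.5 kilobases).
P(N = 4) = e^(−2.91) · 2.91^4/4! ≈ 0.1628.

0.1628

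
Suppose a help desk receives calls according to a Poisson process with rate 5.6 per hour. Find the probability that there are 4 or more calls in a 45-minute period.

0.6046

Over the interval, μ = 5.6 × 0.75 = 4.2 (a 45-minute period = 0.75 hours).
P(N ≥ 4) = 1 − P(N ≤ 3) = 1 − Σ_{j=0}^{3} e^(−μ) μ^j/j! ≈ 0.6046.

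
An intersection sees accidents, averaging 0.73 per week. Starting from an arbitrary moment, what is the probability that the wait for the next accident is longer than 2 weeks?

0.2322

The wait for the next event is exponential with rate λ = 0.73 per week.
P(T > 2) = e^(−λt) = e^(−0.73 × 2) = e^(−1.46) ≈ 0.2322.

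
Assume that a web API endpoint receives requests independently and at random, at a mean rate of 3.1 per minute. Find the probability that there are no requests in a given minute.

0.0450

With mean μ = 3.1 per minute,
P(N = 0) = e^(−μ) μ^0/0! = e^(−3.1) · 3.1^0/1 ≈ 0.0450.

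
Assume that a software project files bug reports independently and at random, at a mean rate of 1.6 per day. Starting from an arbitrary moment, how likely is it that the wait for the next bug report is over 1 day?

The wait for the next event is exponential with rate λ = 1.6 per day.
P(T > 1) = e^(−λt) = e^(−1.6 × 1) = e^(−1.6) ≈ 0.2019.

0.2019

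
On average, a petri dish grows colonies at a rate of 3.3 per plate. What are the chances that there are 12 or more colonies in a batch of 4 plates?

Over the interval, μ = 3.3 × 4 = 13.2 (a batch of 4 plates = 4 plates).
P(N ≥ 12) = 1 − P(N ≤ 11) = 1 − Σ_{j=0}^{11} e^(−μ) μ^j/j! ≈ 0.6668.

0.6668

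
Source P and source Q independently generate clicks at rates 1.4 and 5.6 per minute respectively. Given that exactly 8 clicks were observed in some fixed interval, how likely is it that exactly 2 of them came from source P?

0.2936

Given the total, each event is independently from source P with probability p = λ_P/(λ_P+λ_Q) = 1.4/7 = 0.2000.
So K ~ Binomial(8, 1.4/7): P(K = 2) = C(8,2) · (1.4/7)^2 · (5.6/7)^6 ≈ 0.2936.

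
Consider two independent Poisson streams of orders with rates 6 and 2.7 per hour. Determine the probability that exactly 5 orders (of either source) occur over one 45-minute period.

0.1445

Independent Poisson processes superpose: combined rate λ = 6 + 2.7 = 8.7 per hour.
Over the interval, μ = 8.7 × 0.75 = 6.525 (a 45-minute period = 0.75 hours).
P(N = 5) = e^(−6.525) · 6.525^5/5! ≈ 0.1445.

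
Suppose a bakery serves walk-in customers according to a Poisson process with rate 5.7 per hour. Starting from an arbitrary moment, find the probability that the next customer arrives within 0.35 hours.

0.8640

Inter-arrival times are exponential with rate λ = 5.7 per hour.
P(T ≤ 0.35) = 1 − e^(−λt) = 1 − e^(−5.7 × 0.35) = 1 − e^(−1.995) ≈ 0.8640.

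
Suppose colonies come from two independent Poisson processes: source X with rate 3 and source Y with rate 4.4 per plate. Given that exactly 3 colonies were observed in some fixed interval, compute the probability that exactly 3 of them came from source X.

0.0666

Given the total, each event is independently from source X with probability p = λ_X/(λ_X+λ_Y) = 3/7.4 ≈ 0.4054.
So K ~ Binomial(3, 3/7.4): P(K = 3) = C(3,3) · (3/7.4)^3 · (4.4/7.4)^0 ≈ 0.0666.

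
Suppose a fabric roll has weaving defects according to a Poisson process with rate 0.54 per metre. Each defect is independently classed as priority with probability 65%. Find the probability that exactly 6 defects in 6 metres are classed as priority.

Thinning: the defects that are classed as priority themselves form a Poisson process with rate 0.65 × 0.54 = 0.351 per metre.
Over the interval, μ = 0.351 × 6 = 2.106 (6 metres).
P(N = 6) = e^(−2.106) · 2.106^6/6! ≈ 0.0148.

0.0148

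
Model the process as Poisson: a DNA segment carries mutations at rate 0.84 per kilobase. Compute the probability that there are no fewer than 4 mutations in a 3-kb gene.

0.2467

Over the interval, μ = 0.84 × 3 = 2.52 (a 3-kb gene = 3 kilobases).
P(N ≥ 4) = 1 − P(N ≤ 3) = 1 − Σ_{j=0}^{3} e^(−μ) μ^j/j! ≈ 0.2467.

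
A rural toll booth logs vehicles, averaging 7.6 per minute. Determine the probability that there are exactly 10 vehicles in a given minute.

0.0887

With mean μ = 7.6 per minute,
P(N = 10) = e^(−μ) μ^10/10! = e^(−7.6) · 7.6^10/3628800 ≈ 0.0887.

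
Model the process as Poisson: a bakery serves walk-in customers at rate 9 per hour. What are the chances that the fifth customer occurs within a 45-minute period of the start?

0.8030

Over the interval, μ = 9 × 0.75 = 6.75 (a 45-minute period = 0.75 hours).
The fifth arrival falls in the interval iff at least 5 events occur there: P(S_5 ≤ t) = P(N ≥ 5) = 1 − P(N ≤ 4) ≈ 0.8030.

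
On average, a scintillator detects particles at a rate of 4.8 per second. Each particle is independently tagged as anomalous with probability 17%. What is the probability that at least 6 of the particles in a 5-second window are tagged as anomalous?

Thinning: the particles that are tagged as anomalous themselves form a Poisson process with rate 0.17 × 4.8 = 0.816 per second.
Over the interval, μ = 0.816 × 5 = 4.08 (a 5-second window = 5 seconds).
P(N ≥ 6) = 1 − P(N ≤ 5) ≈ 0.2275.

0.2275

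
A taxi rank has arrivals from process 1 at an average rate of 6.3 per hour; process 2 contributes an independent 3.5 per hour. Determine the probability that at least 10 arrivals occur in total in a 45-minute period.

0.2067

Independent Poisson processes superpose: combined rate λ = 6.3 + 3.5 = 9.8 per hour.
Over the interval, μ = 9.8 × 0.75 = 7.35 (a 45-minute period = 0.75 hours).
P(N ≥ 10) = 1 − P(N ≤ 9) ≈ 0.2067.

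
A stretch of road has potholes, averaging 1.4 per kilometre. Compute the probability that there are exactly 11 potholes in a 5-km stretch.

0.0452

Over the interval, μ = 1.4 × 5 = 7 (a 5-km stretch = 5 kilometres).
P(N = 11) = e^(−μ) μ^11/11! = e^(−7) · 7^11/39916800 ≈ 0.0452.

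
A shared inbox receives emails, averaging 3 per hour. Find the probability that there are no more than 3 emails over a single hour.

With mean μ = 3 per hour,
P(N ≤ 3) = Σ_{j=0}^{3} e^(−μ) μ^j/j! ≈ 0.6472.

0.6472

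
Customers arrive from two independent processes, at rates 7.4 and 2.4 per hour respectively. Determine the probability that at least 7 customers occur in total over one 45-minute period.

Independent Poisson processes superpose: combined rate λ = 7.4 + 2.4 = 9.8 per hour.
Over the interval, μ = 9.8 × 0.75 = 7.35 (a 45-minute period = 0.75 hours).
P(N ≥ 7) = 1 − P(N ≤ 6) ≈ 0.6010.

0.6010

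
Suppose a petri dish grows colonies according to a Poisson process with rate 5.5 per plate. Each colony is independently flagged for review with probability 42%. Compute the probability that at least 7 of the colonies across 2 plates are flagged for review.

0.1846

Thinning: the colonies that are flagged for review themselves form a Poisson process with rate 0.42 × 5.5 = 2.31 per plate.
Over the interval, μ = 2.31 × 2 = 4.62 (2 plates).
P(N ≥ 7) = 1 − P(N ≤ 6) ≈ 0.1846.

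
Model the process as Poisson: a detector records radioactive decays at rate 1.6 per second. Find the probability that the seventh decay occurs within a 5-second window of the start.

0.6866

Over the interval, μ = 1.6 × 5 = 8 (a 5-second window = 5 seconds).
The seventh arrival falls in the interval iff at least 7 events occur there: P(S_7 ≤ t) = P(N ≥ 7) = 1 − P(N ≤ 6) ≈ 0.6866.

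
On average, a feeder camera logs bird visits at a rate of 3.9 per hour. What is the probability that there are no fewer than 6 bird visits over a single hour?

0.1994

With mean μ = 3.9 per hour,
P(N ≥ 6) = 1 − P(N ≤ 5) = 1 − Σ_{j=0}^{5} e^(−μ) μ^j/j! ≈ 0.1994.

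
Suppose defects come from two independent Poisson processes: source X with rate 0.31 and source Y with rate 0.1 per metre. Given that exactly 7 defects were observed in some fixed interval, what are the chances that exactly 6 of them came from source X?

0.3190

Given the total, each event is independently from source X with probability p = λ_X/(λ_X+λ_Y) = 0.31/0.41 ≈ 0.7561.
So K ~ Binomial(7, 0.31/0.41): P(K = 6) = C(7,6) · (0.31/0.41)^6 · (0.1/0.41)^1 ≈ 0.3190.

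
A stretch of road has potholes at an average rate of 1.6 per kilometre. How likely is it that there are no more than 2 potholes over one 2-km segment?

0.3799

Over the interval, μ = 1.6 × 2 = 3.2 (a 2-km segment = 2 kilometres).
P(N ≤ 2) = Σ_{j=0}^{2} e^(−μ) μ^j/j! ≈ 0.3799.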